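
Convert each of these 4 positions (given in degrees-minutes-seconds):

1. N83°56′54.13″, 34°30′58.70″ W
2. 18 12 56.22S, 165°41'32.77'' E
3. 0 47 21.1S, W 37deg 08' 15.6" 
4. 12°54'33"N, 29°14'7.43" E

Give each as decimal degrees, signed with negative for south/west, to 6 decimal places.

Point 1:
  Lat: 56′ + 54.13″ = 56.90217′; 83 + 56.90217/60 = 83.9483694
  N → positive
  λ: 34° + 30/60 + 58.7/3600 = 34 + 0.500000 + 0.016306 = 34.5163056
  W → negative
Point 2:
  Lat: 12′ + 56.22″ = 12.93700′; 18 + 12.93700/60 = 18.2156167
  S → negative
  Lon: 165 + 41/60 + 32.77/3600 = 165.6924361
  E ⇒ keep positive
Point 3:
  Lat: 0° + 47/60 + 21.1/3600 = 0 + 0.783333 + 0.005861 = 0.7891944
  S ⇒ negate
  Longitude: 37° + 8/60 + 15.6/3600 = 37 + 0.133333 + 0.004333 = 37.1376667
  hemisphere W, so the sign is −
Point 4:
  φ: 54′ + 33″ = 54.55000′; 12 + 54.55000/60 = 12.9091667
  N ⇒ keep positive
  λ: 14′ + 7.43″ = 14.12383′; 29 + 14.12383/60 = 29.2353972
  E ⇒ keep positive

1. 83.948369, -34.516306
2. -18.215617, 165.692436
3. -0.789194, -37.137667
4. 12.909167, 29.235397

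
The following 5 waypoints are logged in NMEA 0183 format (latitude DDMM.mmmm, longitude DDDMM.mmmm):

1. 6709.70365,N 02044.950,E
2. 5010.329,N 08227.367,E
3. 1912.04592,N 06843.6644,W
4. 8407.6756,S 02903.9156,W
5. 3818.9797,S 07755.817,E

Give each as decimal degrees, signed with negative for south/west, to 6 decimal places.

Point 1:
  Lat: degrees = first 2 digits = 67, minutes = 9.70365; 67 + 9.70365/60 = 67.1617275
  N → positive
  Lon: degrees = first 3 digits = 20, minutes = 44.95; 20 + 44.95/60 = 20.7491667
  E ⇒ keep positive
Point 2:
  Lat: split at 2 digits → 50° and 10.329′; 50 + 10.329/60 = 50.1721500
  N → positive
  Lon: split at 3 digits → 082° and 27.367′; 82 + 27.367/60 = 82.4561167
  E → positive
Point 3:
  φ: degrees = first 2 digits = 19, minutes = 12.04592; 19 + 12.04592/60 = 19.2007653
  N → positive
  Longitude: split at 3 digits → 068° and 43.6644′; 68 + 43.6644/60 = 68.7277400
  W → negative
Point 4:
  φ: split at 2 digits → 84° and 7.6756′; 84 + 7.6756/60 = 84.1279267
  S ⇒ negate
  Lon: degrees = first 3 digits = 29, minutes = 3.9156; 29 + 3.9156/60 = 29.0652600
  hemisphere W, so the sign is −
Point 5:
  φ: degrees = first 2 digits = 38, minutes = 18.9797; 38 + 18.9797/60 = 38.3163283
  S ⇒ negate
  Longitude: degrees = first 3 digits = 77, minutes = 55.817; 77 + 55.817/60 = 77.9302833
  E → positive

1. 67.161728, 20.749167
2. 50.172150, 82.456117
3. 19.200765, -68.727740
4. -84.127927, -29.065260
5. -38.316328, 77.930283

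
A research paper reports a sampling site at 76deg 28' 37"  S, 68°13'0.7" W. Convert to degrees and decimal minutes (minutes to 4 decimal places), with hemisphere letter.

76° 28.6167′ S, 68° 13.0117′ W

φ: 28 + 37/60 = 28.616667′
Lon: seconds/60 = 0.01167; minutes = 13 + 0.01167 = 13.011667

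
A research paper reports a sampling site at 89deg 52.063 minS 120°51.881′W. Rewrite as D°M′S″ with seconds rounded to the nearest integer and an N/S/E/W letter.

φ: 52.06300′ → 52′ and 0.06300 × 60 = 3.78″
λ: 51.88100′ → 51′ and 0.88100 × 60 = 52.86″

89°52′4″ S, 120°51′53″ W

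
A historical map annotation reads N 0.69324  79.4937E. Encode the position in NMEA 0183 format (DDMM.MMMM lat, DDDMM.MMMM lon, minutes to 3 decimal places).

0041.594,N / 07929.622,E

φ: minutes = (0.693240 − 0) × 60 = 41.59440
λ: minutes = (79.493700 − 79) × 60 = 29.62200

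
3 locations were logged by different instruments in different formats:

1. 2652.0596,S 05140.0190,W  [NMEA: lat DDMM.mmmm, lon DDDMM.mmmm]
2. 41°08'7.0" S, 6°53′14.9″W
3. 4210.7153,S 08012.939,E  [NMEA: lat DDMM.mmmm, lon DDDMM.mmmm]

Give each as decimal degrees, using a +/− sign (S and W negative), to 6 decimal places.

1. -26.867660, -51.666983
2. -41.135278, -6.887472
3. -42.178588, 80.215650

Point 1:
  φ: split at 2 digits → 26° and 52.0596′; 26 + 52.0596/60 = 26.8676600
  S → negative
  Lon: degrees = first 3 digits = 51, minutes = 40.019; 51 + 40.019/60 = 51.6669833
  hemisphere W, so the sign is −
Point 2:
  φ: 41 + 8/60 + 7/3600 = 41.1352778
  S → negative
  λ: 6 + 53/60 + 14.9/3600 = 6.8874722
  hemisphere W, so the sign is −
Point 3:
  φ: degrees = first 2 digits = 42, minutes = 10.7153; 42 + 10.7153/60 = 42.1785883
  hemisphere S, so the sign is −
  Longitude: degrees = first 3 digits = 80, minutes = 12.939; 80 + 12.939/60 = 80.2156500
  E ⇒ keep positive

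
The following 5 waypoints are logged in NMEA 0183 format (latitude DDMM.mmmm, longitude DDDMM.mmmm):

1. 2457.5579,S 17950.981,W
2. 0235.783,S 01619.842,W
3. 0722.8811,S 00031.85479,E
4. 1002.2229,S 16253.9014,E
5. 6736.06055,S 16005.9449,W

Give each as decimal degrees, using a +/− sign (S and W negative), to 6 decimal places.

1. -24.959298, -179.849683
2. -2.596383, -16.330700
3. -7.381352, 0.530913
4. -10.037048, 162.898357
5. -67.601009, -160.099082

Point 1:
  Lat: degrees = first 2 digits = 24, minutes = 57.5579; 24 + 57.5579/60 = 24.9592983
  hemisphere S, so the sign is −
  Lon: degrees = first 3 digits = 179, minutes = 50.981; 179 + 50.981/60 = 179.8496833
  W → negative
Point 2:
  φ: split at 2 digits → 02° and 35.783′; 2 + 35.783/60 = 2.5963833
  hemisphere S, so the sign is −
  λ: degrees = first 3 digits = 16, minutes = 19.842; 16 + 19.842/60 = 16.3307000
  hemisphere W, so the sign is −
Point 3:
  φ: split at 2 digits → 07° and 22.8811′; 7 + 22.8811/60 = 7.3813517
  S → negative
  λ: split at 3 digits → 000° and 31.85479′; 0 + 31.85479/60 = 0.5309132
  E → positive
Point 4:
  Latitude: degrees = first 2 digits = 10, minutes = 2.2229; 10 + 2.2229/60 = 10.0370483
  hemisphere S, so the sign is −
  λ: degrees = first 3 digits = 162, minutes = 53.9014; 162 + 53.9014/60 = 162.8983567
  E ⇒ keep positive
Point 5:
  Latitude: split at 2 digits → 67° and 36.06055′; 67 + 36.06055/60 = 67.6010092
  S ⇒ negate
  Longitude: split at 3 digits → 160° and 5.9449′; 160 + 5.9449/60 = 160.0990817
  W → negative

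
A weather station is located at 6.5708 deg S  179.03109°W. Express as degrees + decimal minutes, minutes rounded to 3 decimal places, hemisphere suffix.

6° 34.248′ S, 179° 1.865′ W

Lat: minutes = (6.570800 − 6) × 60 = 34.24800
λ: minutes = (179.031090 − 179) × 60 = 1.86540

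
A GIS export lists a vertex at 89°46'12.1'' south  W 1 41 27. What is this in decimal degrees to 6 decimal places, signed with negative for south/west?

Lat: 46′ + 12.1″ = 46.20167′; 89 + 46.20167/60 = 89.7700278
S ⇒ negate
λ: 41′ + 27″ = 41.45000′; 1 + 41.45000/60 = 1.6908333
W ⇒ negate

-89.770028, -1.690833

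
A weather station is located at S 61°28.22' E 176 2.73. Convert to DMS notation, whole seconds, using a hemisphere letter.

Lat: fractional minutes 0.22000 × 60 = 13.20″
λ: 2.73000′ → 2′ and 0.73000 × 60 = 43.80″

61°28′13″ S, 176°02′44″ E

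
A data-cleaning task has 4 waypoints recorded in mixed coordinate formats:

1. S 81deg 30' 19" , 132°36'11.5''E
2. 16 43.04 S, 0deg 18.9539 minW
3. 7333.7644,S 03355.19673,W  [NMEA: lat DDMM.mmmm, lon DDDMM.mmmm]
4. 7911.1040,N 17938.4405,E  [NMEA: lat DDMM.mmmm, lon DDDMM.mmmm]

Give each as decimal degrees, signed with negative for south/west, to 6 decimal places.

Point 1:
  Latitude: 81° + 30/60 + 19/3600 = 81 + 0.500000 + 0.005278 = 81.5052778
  S → negative
  Longitude: 132° + 36/60 + 11.5/3600 = 132 + 0.600000 + 0.003194 = 132.6031944
  E ⇒ keep positive
Point 2:
  φ: 16 + 43.04/60 = 16.7173333
  S ⇒ negate
  λ: 18.9539′ = 0.315898°; total 0.3158983
  hemisphere W, so the sign is −
Point 3:
  Latitude: degrees = first 2 digits = 73, minutes = 33.7644; 73 + 33.7644/60 = 73.5627400
  S → negative
  Longitude: split at 3 digits → 033° and 55.19673′; 33 + 55.19673/60 = 33.9199455
  hemisphere W, so the sign is −
Point 4:
  Latitude: degrees = first 2 digits = 79, minutes = 11.104; 79 + 11.104/60 = 79.1850667
  N → positive
  Lon: degrees = first 3 digits = 179, minutes = 38.4405; 179 + 38.4405/60 = 179.6406750
  E → positive

1. -81.505278, 132.603194
2. -16.717333, -0.315898
3. -73.562740, -33.919946
4. 79.185067, 179.640675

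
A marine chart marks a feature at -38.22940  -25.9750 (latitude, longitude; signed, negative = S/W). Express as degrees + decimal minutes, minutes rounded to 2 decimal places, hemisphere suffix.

38° 13.76′ S, 25° 58.50′ W

Latitude is negative → S; |value| = 38.229400
φ: 38° + 0.229400 × 60 = 38° 13.7640′
Longitude is negative → W; |value| = 25.975000
λ: minutes = (25.975000 − 25) × 60 = 58.5000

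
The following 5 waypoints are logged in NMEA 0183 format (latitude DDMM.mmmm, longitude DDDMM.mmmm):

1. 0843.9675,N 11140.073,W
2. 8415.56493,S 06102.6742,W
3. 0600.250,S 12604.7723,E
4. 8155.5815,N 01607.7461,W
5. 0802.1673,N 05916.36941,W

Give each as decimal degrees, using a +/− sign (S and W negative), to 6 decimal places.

1. 8.732792, -111.667883
2. -84.259416, -61.044570
3. -6.004167, 126.079538
4. 81.926358, -16.129102
5. 8.036122, -59.272824

Point 1:
  Lat: degrees = first 2 digits = 8, minutes = 43.9675; 8 + 43.9675/60 = 8.7327917
  N → positive
  Lon: split at 3 digits → 111° and 40.073′; 111 + 40.073/60 = 111.6678833
  W ⇒ negate
Point 2:
  Latitude: degrees = first 2 digits = 84, minutes = 15.56493; 84 + 15.56493/60 = 84.2594155
  hemisphere S, so the sign is −
  Lon: split at 3 digits → 061° and 2.6742′; 61 + 2.6742/60 = 61.0445700
  W → negative
Point 3:
  Latitude: degrees = first 2 digits = 6, minutes = 0.25; 6 + 0.25/60 = 6.0041667
  S ⇒ negate
  Longitude: degrees = first 3 digits = 126, minutes = 4.7723; 126 + 4.7723/60 = 126.0795383
  E ⇒ keep positive
Point 4:
  Lat: degrees = first 2 digits = 81, minutes = 55.5815; 81 + 55.5815/60 = 81.9263583
  N → positive
  Lon: split at 3 digits → 016° and 7.7461′; 16 + 7.7461/60 = 16.1291017
  hemisphere W, so the sign is −
Point 5:
  Lat: degrees = first 2 digits = 8, minutes = 2.1673; 8 + 2.1673/60 = 8.0361217
  N ⇒ keep positive
  Longitude: degrees = first 3 digits = 59, minutes = 16.36941; 59 + 16.36941/60 = 59.2728235
  W → negative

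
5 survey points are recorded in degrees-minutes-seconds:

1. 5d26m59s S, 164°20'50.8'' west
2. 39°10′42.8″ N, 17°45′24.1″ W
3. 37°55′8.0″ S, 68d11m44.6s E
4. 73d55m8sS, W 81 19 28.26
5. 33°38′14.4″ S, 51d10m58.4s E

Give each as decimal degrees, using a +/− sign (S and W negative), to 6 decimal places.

Point 1:
  Lat: 26′ + 59″ = 26.98333′; 5 + 26.98333/60 = 5.4497222
  S → negative
  Lon: 164 + 20/60 + 50.8/3600 = 164.3474444
  W → negative
Point 2:
  φ: 10′ + 42.8″ = 10.71333′; 39 + 10.71333/60 = 39.1785556
  N ⇒ keep positive
  Lon: 17 + 45/60 + 24.1/3600 = 17.7566944
  W → negative
Point 3:
  Latitude: 37 + 55/60 + 8/3600 = 37.9188889
  hemisphere S, so the sign is −
  Longitude: 11′ + 44.6″ = 11.74333′; 68 + 11.74333/60 = 68.1957222
  E → positive
Point 4:
  φ: 73° + 55/60 + 8/3600 = 73 + 0.916667 + 0.002222 = 73.9188889
  S ⇒ negate
  Lon: 81 + 19/60 + 28.26/3600 = 81.3245167
  hemisphere W, so the sign is −
Point 5:
  φ: 38′ + 14.4″ = 38.24000′; 33 + 38.24000/60 = 33.6373333
  hemisphere S, so the sign is −
  λ: 51 + 10/60 + 58.4/3600 = 51.1828889
  E → positive

1. -5.449722, -164.347444
2. 39.178556, -17.756694
3. -37.918889, 68.195722
4. -73.918889, -81.324517
5. -33.637333, 51.182889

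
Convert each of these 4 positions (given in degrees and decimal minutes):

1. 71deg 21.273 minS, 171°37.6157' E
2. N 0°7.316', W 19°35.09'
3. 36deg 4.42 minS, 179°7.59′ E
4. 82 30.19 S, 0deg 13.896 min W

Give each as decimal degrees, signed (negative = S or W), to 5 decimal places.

1. -71.35455, 171.62693
2. 0.12193, -19.58483
3. -36.07367, 179.12650
4. -82.50317, -0.23160

Point 1:
  Latitude: 71 + 21.273/60 = 71.354550
  S → negative
  Lon: 37.6157′ = 0.626928°; total 171.626928
  E → positive
Point 2:
  φ: 0 + 7.316/60 = 0.121933
  N → positive
  Longitude: 35.09′ = 0.584833°; total 19.584833
  hemisphere W, so the sign is −
Point 3:
  Lat: 4.42′ = 0.073667°; total 36.073667
  S ⇒ negate
  Longitude: 7.59′ = 0.126500°; total 179.126500
  E ⇒ keep positive
Point 4:
  Latitude: 82 + 30.19/60 = 82.503167
  S ⇒ negate
  λ: 13.896′ = 0.231600°; total 0.231600
  W → negative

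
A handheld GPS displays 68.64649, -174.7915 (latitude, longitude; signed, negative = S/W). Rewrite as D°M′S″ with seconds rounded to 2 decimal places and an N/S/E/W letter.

68°38′47.36″ N, 174°47′29.40″ W

Lat: 0.646490° → 38.78940′; 0.78940 × 60 = 47.3640″
Longitude is negative → W; |value| = 174.791500
Lon: whole degrees 174; 47.49000′ → 47′ and 29.4000″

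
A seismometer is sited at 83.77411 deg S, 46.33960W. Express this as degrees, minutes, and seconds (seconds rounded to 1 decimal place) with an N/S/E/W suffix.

φ: whole degrees 83; 46.44660′ → 46′ and 26.796″
λ: 0.339600° → 20.37600′; 0.37600 × 60 = 22.560″

83°46′26.8″ S, 46°20′22.6″ W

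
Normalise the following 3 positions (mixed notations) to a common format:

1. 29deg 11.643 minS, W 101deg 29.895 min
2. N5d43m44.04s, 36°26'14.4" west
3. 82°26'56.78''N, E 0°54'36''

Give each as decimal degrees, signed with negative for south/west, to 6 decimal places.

1. -29.194050, -101.498250
2. 5.728900, -36.437333
3. 82.449106, 0.910000

Point 1:
  Lat: 11.643′ = 0.194050°; total 29.1940500
  S ⇒ negate
  λ: 101 + 29.895/60 = 101.4982500
  W → negative
Point 2:
  Latitude: 5 + 43/60 + 44.04/3600 = 5.7289000
  N ⇒ keep positive
  λ: 26′ + 14.4″ = 26.24000′; 36 + 26.24000/60 = 36.4373333
  hemisphere W, so the sign is −
Point 3:
  Latitude: 82 + 26/60 + 56.78/3600 = 82.4491056
  N → positive
  Longitude: 0° + 54/60 + 36/3600 = 0 + 0.900000 + 0.010000 = 0.9100000
  E ⇒ keep positive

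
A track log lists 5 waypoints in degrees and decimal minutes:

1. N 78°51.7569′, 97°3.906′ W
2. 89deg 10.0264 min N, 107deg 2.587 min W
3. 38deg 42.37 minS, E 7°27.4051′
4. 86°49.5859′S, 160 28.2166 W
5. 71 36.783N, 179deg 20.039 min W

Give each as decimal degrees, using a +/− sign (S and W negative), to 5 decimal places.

Point 1:
  Latitude: 51.7569′ = 0.862615°; total 78.862615
  N → positive
  Longitude: 97 + 3.906/60 = 97.065100
  hemisphere W, so the sign is −
Point 2:
  Latitude: 89 + 10.0264/60 = 89.167107
  N → positive
  Lon: 2.587′ = 0.043117°; total 107.043117
  hemisphere W, so the sign is −
Point 3:
  φ: 38 + 42.37/60 = 38.706167
  hemisphere S, so the sign is −
  Longitude: 7 + 27.4051/60 = 7.456752
  E ⇒ keep positive
Point 4:
  Lat: 49.5859′ = 0.826432°; total 86.826432
  hemisphere S, so the sign is −
  Lon: 28.2166′ = 0.470277°; total 160.470277
  hemisphere W, so the sign is −
Point 5:
  φ: 71 + 36.783/60 = 71.613050
  N → positive
  Lon: 20.039′ = 0.333983°; total 179.333983
  hemisphere W, so the sign is −

1. 78.86262, -97.06510
2. 89.16711, -107.04312
3. -38.70617, 7.45675
4. -86.82643, -160.47028
5. 71.61305, -179.33398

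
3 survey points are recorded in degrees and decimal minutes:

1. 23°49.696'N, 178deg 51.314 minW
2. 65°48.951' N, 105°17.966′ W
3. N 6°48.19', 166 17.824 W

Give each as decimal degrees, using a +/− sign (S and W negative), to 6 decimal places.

1. 23.828267, -178.855233
2. 65.815850, -105.299433
3. 6.803167, -166.297067

Point 1:
  φ: 49.696′ = 0.828267°; total 23.8282667
  N ⇒ keep positive
  Longitude: 178 + 51.314/60 = 178.8552333
  W → negative
Point 2:
  Lat: 48.951′ = 0.815850°; total 65.8158500
  N ⇒ keep positive
  Longitude: 105 + 17.966/60 = 105.2994333
  W ⇒ negate
Point 3:
  Lat: 48.19′ = 0.803167°; total 6.8031667
  N → positive
  Lon: 17.824′ = 0.297067°; total 166.2970667
  W ⇒ negate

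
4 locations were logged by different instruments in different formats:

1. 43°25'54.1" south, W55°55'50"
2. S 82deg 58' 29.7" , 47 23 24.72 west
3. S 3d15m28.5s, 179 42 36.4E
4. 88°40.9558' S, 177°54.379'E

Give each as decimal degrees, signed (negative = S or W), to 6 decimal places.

1. -43.431694, -55.930556
2. -82.974917, -47.390200
3. -3.257917, 179.710111
4. -88.682597, 177.906317

Point 1:
  Latitude: 43° + 25/60 + 54.1/3600 = 43 + 0.416667 + 0.015028 = 43.4316944
  hemisphere S, so the sign is −
  λ: 55° + 55/60 + 50/3600 = 55 + 0.916667 + 0.013889 = 55.9305556
  W ⇒ negate
Point 2:
  Lat: 58′ + 29.7″ = 58.49500′; 82 + 58.49500/60 = 82.9749167
  S ⇒ negate
  Longitude: 47° + 23/60 + 24.72/3600 = 47 + 0.383333 + 0.006867 = 47.3902000
  W ⇒ negate
Point 3:
  Latitude: 3° + 15/60 + 28.5/3600 = 3 + 0.250000 + 0.007917 = 3.2579167
  hemisphere S, so the sign is −
  Longitude: 179 + 42/60 + 36.4/3600 = 179.7101111
  E → positive
Point 4:
  φ: 40.9558′ = 0.682597°; total 88.6825967
  hemisphere S, so the sign is −
  Lon: 54.379′ = 0.906317°; total 177.9063167
  E → positive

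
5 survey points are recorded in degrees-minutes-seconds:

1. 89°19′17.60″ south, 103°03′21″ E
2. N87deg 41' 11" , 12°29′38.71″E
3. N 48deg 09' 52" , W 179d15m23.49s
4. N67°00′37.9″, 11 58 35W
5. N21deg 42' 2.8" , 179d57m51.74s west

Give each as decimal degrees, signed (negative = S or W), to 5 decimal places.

1. -89.32156, 103.05583
2. 87.68639, 12.49409
3. 48.16444, -179.25653
4. 67.01053, -11.97639
5. 21.70078, -179.96437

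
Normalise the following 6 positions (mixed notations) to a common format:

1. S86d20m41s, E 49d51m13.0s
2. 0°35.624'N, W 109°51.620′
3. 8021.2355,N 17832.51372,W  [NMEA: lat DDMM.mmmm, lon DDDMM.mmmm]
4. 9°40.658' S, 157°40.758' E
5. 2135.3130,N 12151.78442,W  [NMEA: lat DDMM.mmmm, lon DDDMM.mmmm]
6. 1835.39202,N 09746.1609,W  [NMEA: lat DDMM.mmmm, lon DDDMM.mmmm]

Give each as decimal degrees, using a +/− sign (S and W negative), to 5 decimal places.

Point 1:
  φ: 20′ + 41″ = 20.68333′; 86 + 20.68333/60 = 86.344722
  S → negative
  λ: 49° + 51/60 + 13/3600 = 49 + 0.850000 + 0.003611 = 49.853611
  E → positive
Point 2:
  φ: 35.624′ = 0.593733°; total 0.593733
  N ⇒ keep positive
  λ: 109 + 51.62/60 = 109.860333
  W → negative
Point 3:
  φ: degrees = first 2 digits = 80, minutes = 21.2355; 80 + 21.2355/60 = 80.353925
  N → positive
  Lon: degrees = first 3 digits = 178, minutes = 32.51372; 178 + 32.51372/60 = 178.541895
  W → negative
Point 4:
  Latitude: 40.658′ = 0.677633°; total 9.677633
  S ⇒ negate
  Longitude: 157 + 40.758/60 = 157.679300
  E ⇒ keep positive
Point 5:
  Lat: split at 2 digits → 21° and 35.313′; 21 + 35.313/60 = 21.588550
  N ⇒ keep positive
  Lon: split at 3 digits → 121° and 51.78442′; 121 + 51.78442/60 = 121.863074
  W → negative
Point 6:
  Lat: degrees = first 2 digits = 18, minutes = 35.39202; 18 + 35.39202/60 = 18.589867
  N → positive
  Lon: degrees = first 3 digits = 97, minutes = 46.1609; 97 + 46.1609/60 = 97.769348
  W ⇒ negate

1. -86.34472, 49.85361
2. 0.59373, -109.86033
3. 80.35393, -178.54190
4. -9.67763, 157.67930
5. 21.58855, -121.86307
6. 18.58987, -97.76935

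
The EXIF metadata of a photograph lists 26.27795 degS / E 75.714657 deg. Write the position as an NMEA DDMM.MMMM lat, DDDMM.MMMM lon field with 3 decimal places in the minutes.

2616.677,S / 07542.879,E

φ: minutes = (26.277950 − 26) × 60 = 16.67700
Lon: 75° + 0.714657 × 60 = 75° 42.87942′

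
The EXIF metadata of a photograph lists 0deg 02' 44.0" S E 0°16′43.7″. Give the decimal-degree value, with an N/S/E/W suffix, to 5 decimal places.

0.04556° S, 0.27881° E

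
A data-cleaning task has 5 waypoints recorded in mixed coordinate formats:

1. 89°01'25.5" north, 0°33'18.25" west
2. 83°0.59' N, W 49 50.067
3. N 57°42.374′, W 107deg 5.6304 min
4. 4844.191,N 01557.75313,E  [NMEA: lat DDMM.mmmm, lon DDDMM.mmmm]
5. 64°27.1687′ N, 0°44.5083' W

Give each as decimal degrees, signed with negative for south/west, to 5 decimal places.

1. 89.02375, -0.55507
2. 83.00983, -49.83445
3. 57.70623, -107.09384
4. 48.73652, 15.96255
5. 64.45281, -0.74181

Point 1:
  Lat: 89 + 1/60 + 25.5/3600 = 89.023750
  N → positive
  Lon: 0 + 33/60 + 18.25/3600 = 0.555069
  W → negative
Point 2:
  φ: 0.59′ = 0.009833°; total 83.009833
  N → positive
  Lon: 49 + 50.067/60 = 49.834450
  hemisphere W, so the sign is −
Point 3:
  Latitude: 42.374′ = 0.706233°; total 57.706233
  N ⇒ keep positive
  Lon: 5.6304′ = 0.093840°; total 107.093840
  hemisphere W, so the sign is −
Point 4:
  Lat: split at 2 digits → 48° and 44.191′; 48 + 44.191/60 = 48.736517
  N → positive
  Longitude: degrees = first 3 digits = 15, minutes = 57.75313; 15 + 57.75313/60 = 15.962552
  E ⇒ keep positive
Point 5:
  Lat: 64 + 27.1687/60 = 64.452812
  N → positive
  Lon: 0 + 44.5083/60 = 0.741805
  W → negative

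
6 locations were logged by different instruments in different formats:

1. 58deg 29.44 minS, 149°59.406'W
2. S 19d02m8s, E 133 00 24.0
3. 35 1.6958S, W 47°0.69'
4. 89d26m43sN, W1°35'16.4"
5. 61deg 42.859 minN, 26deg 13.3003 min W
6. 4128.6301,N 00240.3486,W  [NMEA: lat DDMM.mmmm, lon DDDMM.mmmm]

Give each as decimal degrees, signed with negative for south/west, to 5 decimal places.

1. -58.49067, -149.99010
2. -19.03556, 133.00667
3. -35.02826, -47.01150
4. 89.44528, -1.58789
5. 61.71432, -26.22167
6. 41.47717, -2.67248

Point 1:
  Latitude: 29.44′ = 0.490667°; total 58.490667
  S ⇒ negate
  Longitude: 149 + 59.406/60 = 149.990100
  hemisphere W, so the sign is −
Point 2:
  φ: 19 + 2/60 + 8/3600 = 19.035556
  S ⇒ negate
  Lon: 133° + 0/60 + 24/3600 = 133 + 0.000000 + 0.006667 = 133.006667
  E → positive
Point 3:
  φ: 35 + 1.6958/60 = 35.028263
  S → negative
  Longitude: 0.69′ = 0.011500°; total 47.011500
  W ⇒ negate
Point 4:
  Lat: 26′ + 43″ = 26.71667′; 89 + 26.71667/60 = 89.445278
  N → positive
  λ: 1° + 35/60 + 16.4/3600 = 1 + 0.583333 + 0.004556 = 1.587889
  hemisphere W, so the sign is −
Point 5:
  Latitude: 61 + 42.859/60 = 61.714317
  N ⇒ keep positive
  λ: 26 + 13.3003/60 = 26.221672
  W ⇒ negate
Point 6:
  Latitude: split at 2 digits → 41° and 28.6301′; 41 + 28.6301/60 = 41.477168
  N → positive
  Lon: split at 3 digits → 002° and 40.3486′; 2 + 40.3486/60 = 2.672477
  W → negative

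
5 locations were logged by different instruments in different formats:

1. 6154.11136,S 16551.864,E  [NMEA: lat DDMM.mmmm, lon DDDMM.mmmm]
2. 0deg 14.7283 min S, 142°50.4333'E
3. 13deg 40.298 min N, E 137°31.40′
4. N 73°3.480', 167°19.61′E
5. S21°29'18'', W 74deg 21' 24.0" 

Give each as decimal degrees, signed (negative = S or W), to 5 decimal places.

Point 1:
  Latitude: split at 2 digits → 61° and 54.11136′; 61 + 54.11136/60 = 61.901856
  hemisphere S, so the sign is −
  Longitude: split at 3 digits → 165° and 51.864′; 165 + 51.864/60 = 165.864400
  E ⇒ keep positive
Point 2:
  Latitude: 0 + 14.7283/60 = 0.245472
  hemisphere S, so the sign is −
  Longitude: 142 + 50.4333/60 = 142.840555
  E ⇒ keep positive
Point 3:
  φ: 40.298′ = 0.671633°; total 13.671633
  N → positive
  Lon: 31.4′ = 0.523333°; total 137.523333
  E ⇒ keep positive
Point 4:
  φ: 3.48′ = 0.058000°; total 73.058000
  N → positive
  Longitude: 19.61′ = 0.326833°; total 167.326833
  E → positive
Point 5:
  Latitude: 21 + 29/60 + 18/3600 = 21.488333
  S → negative
  Longitude: 74° + 21/60 + 24/3600 = 74 + 0.350000 + 0.006667 = 74.356667
  W ⇒ negate

1. -61.90186, 165.86440
2. -0.24547, 142.84056
3. 13.67163, 137.52333
4. 73.05800, 167.32683
5. -21.48833, -74.35667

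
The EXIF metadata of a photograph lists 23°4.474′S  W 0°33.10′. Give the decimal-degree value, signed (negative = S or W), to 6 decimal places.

-23.074567, -0.551667

Latitude: 4.474′ = 0.074567°; total 23.0745667
S ⇒ negate
Longitude: 0 + 33.1/60 = 0.5516667
hemisphere W, so the sign is −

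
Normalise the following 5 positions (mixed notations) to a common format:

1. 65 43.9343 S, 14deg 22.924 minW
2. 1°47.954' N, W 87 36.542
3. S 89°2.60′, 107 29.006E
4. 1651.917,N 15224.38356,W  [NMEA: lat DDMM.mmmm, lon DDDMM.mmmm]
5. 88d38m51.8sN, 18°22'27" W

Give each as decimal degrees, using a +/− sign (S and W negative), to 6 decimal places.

Point 1:
  Lat: 43.9343′ = 0.732238°; total 65.7322383
  hemisphere S, so the sign is −
  λ: 22.924′ = 0.382067°; total 14.3820667
  W ⇒ negate
Point 2:
  φ: 1 + 47.954/60 = 1.7992333
  N → positive
  λ: 36.542′ = 0.609033°; total 87.6090333
  hemisphere W, so the sign is −
Point 3:
  φ: 89 + 2.6/60 = 89.0433333
  hemisphere S, so the sign is −
  λ: 107 + 29.006/60 = 107.4834333
  E ⇒ keep positive
Point 4:
  Latitude: split at 2 digits → 16° and 51.917′; 16 + 51.917/60 = 16.8652833
  N ⇒ keep positive
  Lon: split at 3 digits → 152° and 24.38356′; 152 + 24.38356/60 = 152.4063927
  W ⇒ negate
Point 5:
  Lat: 38′ + 51.8″ = 38.86333′; 88 + 38.86333/60 = 88.6477222
  N ⇒ keep positive
  Lon: 22′ + 27″ = 22.45000′; 18 + 22.45000/60 = 18.3741667
  hemisphere W, so the sign is −

1. -65.732238, -14.382067
2. 1.799233, -87.609033
3. -89.043333, 107.483433
4. 16.865283, -152.406393
5. 88.647722, -18.374167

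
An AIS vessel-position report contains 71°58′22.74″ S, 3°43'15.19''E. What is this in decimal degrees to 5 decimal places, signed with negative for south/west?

-71.97298, 3.72089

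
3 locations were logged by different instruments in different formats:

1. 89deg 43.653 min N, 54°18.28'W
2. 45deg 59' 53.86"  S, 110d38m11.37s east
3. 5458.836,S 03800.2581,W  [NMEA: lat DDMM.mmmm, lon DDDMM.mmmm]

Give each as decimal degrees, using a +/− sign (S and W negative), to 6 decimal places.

Point 1:
  φ: 43.653′ = 0.727550°; total 89.7275500
  N ⇒ keep positive
  Lon: 54 + 18.28/60 = 54.3046667
  hemisphere W, so the sign is −
Point 2:
  Lat: 45° + 59/60 + 53.86/3600 = 45 + 0.983333 + 0.014961 = 45.9982944
  hemisphere S, so the sign is −
  Longitude: 38′ + 11.37″ = 38.18950′; 110 + 38.18950/60 = 110.6364917
  E → positive
Point 3:
  φ: split at 2 digits → 54° and 58.836′; 54 + 58.836/60 = 54.9806000
  S → negative
  Longitude: degrees = first 3 digits = 38, minutes = 0.2581; 38 + 0.2581/60 = 38.0043017
  W → negative

1. 89.727550, -54.304667
2. -45.998294, 110.636492
3. -54.980600, -38.004302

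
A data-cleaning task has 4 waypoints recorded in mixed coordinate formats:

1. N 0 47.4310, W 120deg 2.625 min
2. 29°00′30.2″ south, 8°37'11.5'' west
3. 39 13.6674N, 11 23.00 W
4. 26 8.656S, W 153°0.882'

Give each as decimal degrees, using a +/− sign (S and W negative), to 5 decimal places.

1. 0.79052, -120.04375
2. -29.00839, -8.61986
3. 39.22779, -11.38333
4. -26.14427, -153.01470

Point 1:
  φ: 0 + 47.431/60 = 0.790517
  N → positive
  Longitude: 120 + 2.625/60 = 120.043750
  hemisphere W, so the sign is −
Point 2:
  Lat: 29 + 0/60 + 30.2/3600 = 29.008389
  hemisphere S, so the sign is −
  Longitude: 8° + 37/60 + 11.5/3600 = 8 + 0.616667 + 0.003194 = 8.619861
  W ⇒ negate
Point 3:
  φ: 39 + 13.6674/60 = 39.227790
  N → positive
  Longitude: 11 + 23/60 = 11.383333
  W → negative
Point 4:
  Lat: 8.656′ = 0.144267°; total 26.144267
  hemisphere S, so the sign is −
  λ: 153 + 0.882/60 = 153.014700
  W → negative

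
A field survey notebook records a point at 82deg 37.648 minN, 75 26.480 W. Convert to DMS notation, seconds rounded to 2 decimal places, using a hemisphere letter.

φ: fractional minutes 0.64800 × 60 = 38.8800″
λ: fractional minutes 0.48000 × 60 = 28.8000″

82°37′38.88″ N, 75°26′28.80″ W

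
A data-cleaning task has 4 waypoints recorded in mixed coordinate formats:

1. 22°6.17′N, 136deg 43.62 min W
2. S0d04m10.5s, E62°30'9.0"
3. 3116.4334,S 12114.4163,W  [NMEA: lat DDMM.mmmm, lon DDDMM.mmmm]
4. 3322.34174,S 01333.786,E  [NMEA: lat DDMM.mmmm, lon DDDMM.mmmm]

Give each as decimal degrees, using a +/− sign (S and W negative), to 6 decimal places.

Point 1:
  Latitude: 22 + 6.17/60 = 22.1028333
  N → positive
  Longitude: 136 + 43.62/60 = 136.7270000
  W → negative
Point 2:
  Lat: 4′ + 10.5″ = 4.17500′; 0 + 4.17500/60 = 0.0695833
  hemisphere S, so the sign is −
  Longitude: 62° + 30/60 + 9/3600 = 62 + 0.500000 + 0.002500 = 62.5025000
  E ⇒ keep positive
Point 3:
  φ: split at 2 digits → 31° and 16.4334′; 31 + 16.4334/60 = 31.2738900
  S → negative
  Lon: split at 3 digits → 121° and 14.4163′; 121 + 14.4163/60 = 121.2402717
  W ⇒ negate
Point 4:
  φ: degrees = first 2 digits = 33, minutes = 22.34174; 33 + 22.34174/60 = 33.3723623
  hemisphere S, so the sign is −
  Longitude: degrees = first 3 digits = 13, minutes = 33.786; 13 + 33.786/60 = 13.5631000
  E → positive

1. 22.102833, -136.727000
2. -0.069583, 62.502500
3. -31.273890, -121.240272
4. -33.372362, 13.563100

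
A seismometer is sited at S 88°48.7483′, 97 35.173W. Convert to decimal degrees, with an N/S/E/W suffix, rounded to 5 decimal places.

Latitude: 48.7483′ = 0.812472°; total 88.812472
Longitude: 35.173′ = 0.586217°; total 97.586217

88.81247° S, 97.58622° W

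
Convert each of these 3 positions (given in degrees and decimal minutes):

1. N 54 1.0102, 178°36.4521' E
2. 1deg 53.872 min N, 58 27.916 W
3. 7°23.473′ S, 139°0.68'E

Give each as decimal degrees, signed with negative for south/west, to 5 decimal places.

1. 54.01684, 178.60754
2. 1.89787, -58.46527
3. -7.39122, 139.01133

Point 1:
  Latitude: 1.0102′ = 0.016837°; total 54.016837
  N → positive
  λ: 178 + 36.4521/60 = 178.607535
  E ⇒ keep positive
Point 2:
  Lat: 53.872′ = 0.897867°; total 1.897867
  N ⇒ keep positive
  Longitude: 58 + 27.916/60 = 58.465267
  hemisphere W, so the sign is −
Point 3:
  Lat: 7 + 23.473/60 = 7.391217
  hemisphere S, so the sign is −
  λ: 0.68′ = 0.011333°; total 139.011333
  E ⇒ keep positive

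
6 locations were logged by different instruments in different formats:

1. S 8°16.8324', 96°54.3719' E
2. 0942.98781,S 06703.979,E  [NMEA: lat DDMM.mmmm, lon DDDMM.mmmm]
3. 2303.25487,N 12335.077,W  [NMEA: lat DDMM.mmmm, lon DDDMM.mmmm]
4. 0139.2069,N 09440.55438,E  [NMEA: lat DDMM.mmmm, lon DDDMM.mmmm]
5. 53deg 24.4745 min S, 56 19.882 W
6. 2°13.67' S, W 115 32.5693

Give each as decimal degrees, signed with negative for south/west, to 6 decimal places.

Point 1:
  Latitude: 16.8324′ = 0.280540°; total 8.2805400
  hemisphere S, so the sign is −
  Lon: 96 + 54.3719/60 = 96.9061983
  E ⇒ keep positive
Point 2:
  φ: degrees = first 2 digits = 9, minutes = 42.98781; 9 + 42.98781/60 = 9.7164635
  S → negative
  Lon: degrees = first 3 digits = 67, minutes = 3.979; 67 + 3.979/60 = 67.0663167
  E → positive
Point 3:
  Lat: degrees = first 2 digits = 23, minutes = 3.25487; 23 + 3.25487/60 = 23.0542478
  N → positive
  λ: split at 3 digits → 123° and 35.077′; 123 + 35.077/60 = 123.5846167
  W → negative
Point 4:
  Latitude: split at 2 digits → 01° and 39.2069′; 1 + 39.2069/60 = 1.6534483
  N ⇒ keep positive
  Longitude: split at 3 digits → 094° and 40.55438′; 94 + 40.55438/60 = 94.6759063
  E → positive
Point 5:
  Lat: 24.4745′ = 0.407908°; total 53.4079083
  hemisphere S, so the sign is −
  Longitude: 19.882′ = 0.331367°; total 56.3313667
  W → negative
Point 6:
  Lat: 2 + 13.67/60 = 2.2278333
  S → negative
  Lon: 115 + 32.5693/60 = 115.5428217
  hemisphere W, so the sign is −

1. -8.280540, 96.906198
2. -9.716464, 67.066317
3. 23.054248, -123.584617
4. 1.653448, 94.675906
5. -53.407908, -56.331367
6. -2.227833, -115.542822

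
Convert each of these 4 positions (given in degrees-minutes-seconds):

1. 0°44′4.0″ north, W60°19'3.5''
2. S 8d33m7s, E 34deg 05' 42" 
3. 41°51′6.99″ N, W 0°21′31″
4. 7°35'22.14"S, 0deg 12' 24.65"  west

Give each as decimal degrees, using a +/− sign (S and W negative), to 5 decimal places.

Point 1:
  Lat: 0° + 44/60 + 4/3600 = 0 + 0.733333 + 0.001111 = 0.734444
  N ⇒ keep positive
  λ: 19′ + 3.5″ = 19.05833′; 60 + 19.05833/60 = 60.317639
  hemisphere W, so the sign is −
Point 2:
  Lat: 8 + 33/60 + 7/3600 = 8.551944
  S → negative
  Longitude: 5′ + 42″ = 5.70000′; 34 + 5.70000/60 = 34.095000
  E → positive
Point 3:
  φ: 41° + 51/60 + 6.99/3600 = 41 + 0.850000 + 0.001942 = 41.851942
  N ⇒ keep positive
  λ: 0 + 21/60 + 31/3600 = 0.358611
  W → negative
Point 4:
  Lat: 35′ + 22.14″ = 35.36900′; 7 + 35.36900/60 = 7.589483
  S → negative
  Lon: 0° + 12/60 + 24.65/3600 = 0 + 0.200000 + 0.006847 = 0.206847
  W → negative

1. 0.73444, -60.31764
2. -8.55194, 34.09500
3. 41.85194, -0.35861
4. -7.58948, -0.20685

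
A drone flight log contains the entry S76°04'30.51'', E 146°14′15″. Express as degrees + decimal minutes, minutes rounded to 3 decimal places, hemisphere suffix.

φ: seconds/60 = 0.50850; minutes = 4 + 0.50850 = 4.50850
Lon: 14 + 15/60 = 14.25000′

76° 4.509′ S, 146° 14.250′ E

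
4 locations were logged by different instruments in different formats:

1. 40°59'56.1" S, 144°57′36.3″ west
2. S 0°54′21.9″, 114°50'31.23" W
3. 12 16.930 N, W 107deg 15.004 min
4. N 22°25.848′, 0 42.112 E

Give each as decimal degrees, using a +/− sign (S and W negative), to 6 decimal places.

1. -40.998917, -144.960083
2. -0.906083, -114.842008
3. 12.282167, -107.250067
4. 22.430800, 0.701867

Point 1:
  Lat: 40° + 59/60 + 56.1/3600 = 40 + 0.983333 + 0.015583 = 40.9989167
  S → negative
  λ: 144° + 57/60 + 36.3/3600 = 144 + 0.950000 + 0.010083 = 144.9600833
  W → negative
Point 2:
  φ: 54′ + 21.9″ = 54.36500′; 0 + 54.36500/60 = 0.9060833
  hemisphere S, so the sign is −
  Longitude: 114 + 50/60 + 31.23/3600 = 114.8420083
  W → negative
Point 3:
  φ: 16.93′ = 0.282167°; total 12.2821667
  N ⇒ keep positive
  Longitude: 107 + 15.004/60 = 107.2500667
  W → negative
Point 4:
  φ: 25.848′ = 0.430800°; total 22.4308000
  N → positive
  Longitude: 0 + 42.112/60 = 0.7018667
  E ⇒ keep positive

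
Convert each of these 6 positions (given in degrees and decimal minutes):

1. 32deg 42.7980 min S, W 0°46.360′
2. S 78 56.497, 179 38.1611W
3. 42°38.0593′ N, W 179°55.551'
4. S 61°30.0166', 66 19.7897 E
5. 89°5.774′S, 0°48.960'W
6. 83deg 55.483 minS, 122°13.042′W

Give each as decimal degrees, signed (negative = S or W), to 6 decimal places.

Point 1:
  φ: 32 + 42.798/60 = 32.7133000
  S → negative
  Lon: 46.36′ = 0.772667°; total 0.7726667
  hemisphere W, so the sign is −
Point 2:
  φ: 56.497′ = 0.941617°; total 78.9416167
  S ⇒ negate
  Lon: 179 + 38.1611/60 = 179.6360183
  W ⇒ negate
Point 3:
  Lat: 38.0593′ = 0.634322°; total 42.6343217
  N ⇒ keep positive
  λ: 55.551′ = 0.925850°; total 179.9258500
  W ⇒ negate
Point 4:
  Lat: 61 + 30.0166/60 = 61.5002767
  hemisphere S, so the sign is −
  Longitude: 19.7897′ = 0.329828°; total 66.3298283
  E ⇒ keep positive
Point 5:
  Latitude: 5.774′ = 0.096233°; total 89.0962333
  S → negative
  λ: 0 + 48.96/60 = 0.8160000
  W ⇒ negate
Point 6:
  Lat: 55.483′ = 0.924717°; total 83.9247167
  S ⇒ negate
  Longitude: 122 + 13.042/60 = 122.2173667
  W ⇒ negate

1. -32.713300, -0.772667
2. -78.941617, -179.636018
3. 42.634322, -179.925850
4. -61.500277, 66.329828
5. -89.096233, -0.816000
6. -83.924717, -122.217367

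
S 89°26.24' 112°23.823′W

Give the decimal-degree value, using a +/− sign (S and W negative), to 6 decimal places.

-89.437333, -112.397050

φ: 26.24′ = 0.437333°; total 89.4373333
S → negative
λ: 23.823′ = 0.397050°; total 112.3970500
hemisphere W, so the sign is −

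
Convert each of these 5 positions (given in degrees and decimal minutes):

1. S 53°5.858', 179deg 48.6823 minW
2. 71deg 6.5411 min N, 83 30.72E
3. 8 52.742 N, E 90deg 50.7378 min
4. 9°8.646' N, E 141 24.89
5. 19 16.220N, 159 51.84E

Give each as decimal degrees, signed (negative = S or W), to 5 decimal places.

Point 1:
  φ: 5.858′ = 0.097633°; total 53.097633
  hemisphere S, so the sign is −
  Longitude: 179 + 48.6823/60 = 179.811372
  hemisphere W, so the sign is −
Point 2:
  φ: 71 + 6.5411/60 = 71.109018
  N ⇒ keep positive
  Lon: 30.72′ = 0.512000°; total 83.512000
  E ⇒ keep positive
Point 3:
  Lat: 8 + 52.742/60 = 8.879033
  N → positive
  λ: 50.7378′ = 0.845630°; total 90.845630
  E → positive
Point 4:
  Lat: 8.646′ = 0.144100°; total 9.144100
  N → positive
  Longitude: 24.89′ = 0.414833°; total 141.414833
  E ⇒ keep positive
Point 5:
  Lat: 19 + 16.22/60 = 19.270333
  N → positive
  λ: 159 + 51.84/60 = 159.864000
  E → positive

1. -53.09763, -179.81137
2. 71.10902, 83.51200
3. 8.87903, 90.84563
4. 9.14410, 141.41483
5. 19.27033, 159.86400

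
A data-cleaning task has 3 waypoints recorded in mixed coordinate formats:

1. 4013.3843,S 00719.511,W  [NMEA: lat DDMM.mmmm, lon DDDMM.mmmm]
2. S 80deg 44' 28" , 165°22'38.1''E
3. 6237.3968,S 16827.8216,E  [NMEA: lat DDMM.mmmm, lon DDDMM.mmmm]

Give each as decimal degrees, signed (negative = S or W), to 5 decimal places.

1. -40.22307, -7.32518
2. -80.74111, 165.37725
3. -62.62328, 168.46369

Point 1:
  φ: degrees = first 2 digits = 40, minutes = 13.3843; 40 + 13.3843/60 = 40.223072
  S → negative
  λ: degrees = first 3 digits = 7, minutes = 19.511; 7 + 19.511/60 = 7.325183
  W → negative
Point 2:
  Lat: 44′ + 28″ = 44.46667′; 80 + 44.46667/60 = 80.741111
  S → negative
  Lon: 22′ + 38.1″ = 22.63500′; 165 + 22.63500/60 = 165.377250
  E → positive
Point 3:
  Lat: split at 2 digits → 62° and 37.3968′; 62 + 37.3968/60 = 62.623280
  hemisphere S, so the sign is −
  λ: split at 3 digits → 168° and 27.8216′; 168 + 27.8216/60 = 168.463693
  E → positive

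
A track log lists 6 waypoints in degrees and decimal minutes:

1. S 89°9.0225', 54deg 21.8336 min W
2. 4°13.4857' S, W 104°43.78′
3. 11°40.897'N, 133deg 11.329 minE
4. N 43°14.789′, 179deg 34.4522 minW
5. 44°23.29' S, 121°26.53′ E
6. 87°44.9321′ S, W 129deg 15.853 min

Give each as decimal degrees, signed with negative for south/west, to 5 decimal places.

1. -89.15038, -54.36389
2. -4.22476, -104.72967
3. 11.68162, 133.18882
4. 43.24648, -179.57420
5. -44.38817, 121.44217
6. -87.74887, -129.26422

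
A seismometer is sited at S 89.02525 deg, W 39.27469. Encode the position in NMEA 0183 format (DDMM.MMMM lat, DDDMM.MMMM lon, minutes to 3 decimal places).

8901.515,S / 03916.481,W

Latitude: minutes = (89.025250 − 89) × 60 = 1.51500
Longitude: 39° + 0.274690 × 60 = 39° 16.48140′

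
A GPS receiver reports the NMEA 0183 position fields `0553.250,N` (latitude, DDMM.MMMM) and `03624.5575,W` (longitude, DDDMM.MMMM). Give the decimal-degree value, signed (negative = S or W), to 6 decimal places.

φ: split at 2 digits → 05° and 53.25′; 5 + 53.25/60 = 5.8875000
N ⇒ keep positive
Lon: degrees = first 3 digits = 36, minutes = 24.5575; 36 + 24.5575/60 = 36.4092917
W → negative

5.887500, -36.409292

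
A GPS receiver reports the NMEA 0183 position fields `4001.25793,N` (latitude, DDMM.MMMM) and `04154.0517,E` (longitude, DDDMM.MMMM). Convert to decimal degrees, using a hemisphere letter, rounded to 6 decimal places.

40.020966° N, 41.900862° E

Lat: split at 2 digits → 40° and 1.25793′; 40 + 1.25793/60 = 40.0209655
Longitude: degrees = first 3 digits = 41, minutes = 54.0517; 41 + 54.0517/60 = 41.9008617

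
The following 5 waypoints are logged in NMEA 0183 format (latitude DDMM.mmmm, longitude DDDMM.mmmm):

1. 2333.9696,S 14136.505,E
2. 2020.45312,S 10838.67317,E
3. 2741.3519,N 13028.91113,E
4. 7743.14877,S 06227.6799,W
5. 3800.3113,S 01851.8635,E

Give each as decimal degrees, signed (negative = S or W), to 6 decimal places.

1. -23.566160, 141.608417
2. -20.340885, 108.644553
3. 27.689198, 130.481852
4. -77.719146, -62.461332
5. -38.005188, 18.864392

Point 1:
  φ: split at 2 digits → 23° and 33.9696′; 23 + 33.9696/60 = 23.5661600
  S → negative
  Lon: degrees = first 3 digits = 141, minutes = 36.505; 141 + 36.505/60 = 141.6084167
  E ⇒ keep positive
Point 2:
  Latitude: degrees = first 2 digits = 20, minutes = 20.45312; 20 + 20.45312/60 = 20.3408853
  hemisphere S, so the sign is −
  λ: degrees = first 3 digits = 108, minutes = 38.67317; 108 + 38.67317/60 = 108.6445528
  E ⇒ keep positive
Point 3:
  Latitude: degrees = first 2 digits = 27, minutes = 41.3519; 27 + 41.3519/60 = 27.6891983
  N → positive
  Longitude: split at 3 digits → 130° and 28.91113′; 130 + 28.91113/60 = 130.4818522
  E → positive
Point 4:
  Lat: degrees = first 2 digits = 77, minutes = 43.14877; 77 + 43.14877/60 = 77.7191462
  S ⇒ negate
  λ: split at 3 digits → 062° and 27.6799′; 62 + 27.6799/60 = 62.4613317
  W ⇒ negate
Point 5:
  Lat: split at 2 digits → 38° and 0.3113′; 38 + 0.3113/60 = 38.0051883
  S ⇒ negate
  λ: degrees = first 3 digits = 18, minutes = 51.8635; 18 + 51.8635/60 = 18.8643917
  E → positive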